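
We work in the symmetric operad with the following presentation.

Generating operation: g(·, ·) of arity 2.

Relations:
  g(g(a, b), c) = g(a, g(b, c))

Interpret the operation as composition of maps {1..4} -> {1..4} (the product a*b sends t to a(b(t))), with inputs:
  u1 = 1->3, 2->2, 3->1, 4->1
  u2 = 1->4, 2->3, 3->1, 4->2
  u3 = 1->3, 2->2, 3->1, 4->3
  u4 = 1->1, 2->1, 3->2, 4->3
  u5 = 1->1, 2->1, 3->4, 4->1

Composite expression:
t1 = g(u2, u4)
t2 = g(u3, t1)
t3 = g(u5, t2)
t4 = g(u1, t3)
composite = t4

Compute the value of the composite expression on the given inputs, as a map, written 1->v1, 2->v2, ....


g(u2, u4) = 1->4, 2->4, 3->3, 4->1
g(u3, g(u2, u4)) = 1->3, 2->3, 3->1, 4->3
g(u5, g(u3, g(u2, u4))) = 1->4, 2->4, 3->1, 4->4
g(u1, g(u5, g(u3, g(u2, u4)))) = 1->1, 2->1, 3->3, 4->1

1->1, 2->1, 3->3, 4->1


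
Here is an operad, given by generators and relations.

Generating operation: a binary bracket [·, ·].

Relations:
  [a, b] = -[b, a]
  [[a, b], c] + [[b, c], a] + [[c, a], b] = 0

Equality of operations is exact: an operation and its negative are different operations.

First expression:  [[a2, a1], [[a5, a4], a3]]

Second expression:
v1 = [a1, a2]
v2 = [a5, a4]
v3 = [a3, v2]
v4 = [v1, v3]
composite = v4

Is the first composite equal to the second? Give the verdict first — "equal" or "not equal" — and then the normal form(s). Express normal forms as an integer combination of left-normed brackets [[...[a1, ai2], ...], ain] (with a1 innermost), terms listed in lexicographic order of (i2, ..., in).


equal: each reduces to -[[[[a1, a2], a3], a4], a5] + [[[[a1, a2], a3], a5], a4] + [[[[a1, a2], a4], a5], a3] - [[[[a1, a2], a5], a4], a3]

Normal form of the first expression: -[[[[a1, a2], a3], a4], a5] + [[[[a1, a2], a3], a5], a4] + [[[[a1, a2], a4], a5], a3] - [[[[a1, a2], a5], a4], a3]
Normal form of the second expression: -[[[[a1, a2], a3], a4], a5] + [[[[a1, a2], a3], a5], a4] + [[[[a1, a2], a4], a5], a3] - [[[[a1, a2], a5], a4], a3]
Both agree, so they are equal.


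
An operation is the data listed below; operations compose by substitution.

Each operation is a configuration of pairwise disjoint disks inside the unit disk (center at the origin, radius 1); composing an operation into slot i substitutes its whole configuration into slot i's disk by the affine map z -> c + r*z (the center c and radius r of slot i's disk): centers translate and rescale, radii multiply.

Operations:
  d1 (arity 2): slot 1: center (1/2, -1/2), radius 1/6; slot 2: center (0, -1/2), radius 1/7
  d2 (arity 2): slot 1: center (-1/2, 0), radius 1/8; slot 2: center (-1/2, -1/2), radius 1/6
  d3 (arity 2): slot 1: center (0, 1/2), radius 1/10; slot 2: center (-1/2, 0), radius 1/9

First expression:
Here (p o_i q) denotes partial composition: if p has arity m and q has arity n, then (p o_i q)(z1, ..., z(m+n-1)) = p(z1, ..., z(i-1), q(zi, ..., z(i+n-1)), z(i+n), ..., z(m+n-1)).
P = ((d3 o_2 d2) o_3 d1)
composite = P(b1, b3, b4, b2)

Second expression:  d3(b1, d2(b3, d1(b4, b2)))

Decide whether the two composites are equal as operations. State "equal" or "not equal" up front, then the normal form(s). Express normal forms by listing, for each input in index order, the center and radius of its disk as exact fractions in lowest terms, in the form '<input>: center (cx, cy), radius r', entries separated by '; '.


The first expression reduces to b1: center (0, 1/2), radius 1/10; b2: center (-5/9, -7/108), radius 1/378; b3: center (-5/9, 0), radius 1/72; b4: center (-59/108, -7/108), radius 1/324
The second expression reduces to b1: center (0, 1/2), radius 1/10; b2: center (-5/9, -7/108), radius 1/378; b3: center (-5/9, 0), radius 1/72; b4: center (-59/108, -7/108), radius 1/324
Identical normal forms: equal.

equal; the common form is b1: center (0, 1/2), radius 1/10; b2: center (-5/9, -7/108), radius 1/378; b3: center (-5/9, 0), radius 1/72; b4: center (-59/108, -7/108), radius 1/324


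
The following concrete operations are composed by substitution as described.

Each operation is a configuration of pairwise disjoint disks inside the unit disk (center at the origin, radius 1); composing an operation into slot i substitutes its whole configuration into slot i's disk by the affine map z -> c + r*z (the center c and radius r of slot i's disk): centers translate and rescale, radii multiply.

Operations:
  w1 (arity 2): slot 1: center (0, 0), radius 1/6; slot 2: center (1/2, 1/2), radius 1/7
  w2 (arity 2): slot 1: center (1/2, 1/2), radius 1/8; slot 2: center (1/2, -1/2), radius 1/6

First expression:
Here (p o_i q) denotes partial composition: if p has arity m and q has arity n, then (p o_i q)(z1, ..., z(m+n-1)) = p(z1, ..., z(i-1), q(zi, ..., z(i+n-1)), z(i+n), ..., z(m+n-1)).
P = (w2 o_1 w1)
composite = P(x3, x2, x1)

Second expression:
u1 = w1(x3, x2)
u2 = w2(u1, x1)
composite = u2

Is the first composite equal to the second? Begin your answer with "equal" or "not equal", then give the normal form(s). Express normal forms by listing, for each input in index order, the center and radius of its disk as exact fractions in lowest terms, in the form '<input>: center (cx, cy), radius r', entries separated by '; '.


equal — both sides give x1: center (1/2, -1/2), radius 1/6; x2: center (9/16, 9/16), radius 1/56; x3: center (1/2, 1/2), radius 1/48


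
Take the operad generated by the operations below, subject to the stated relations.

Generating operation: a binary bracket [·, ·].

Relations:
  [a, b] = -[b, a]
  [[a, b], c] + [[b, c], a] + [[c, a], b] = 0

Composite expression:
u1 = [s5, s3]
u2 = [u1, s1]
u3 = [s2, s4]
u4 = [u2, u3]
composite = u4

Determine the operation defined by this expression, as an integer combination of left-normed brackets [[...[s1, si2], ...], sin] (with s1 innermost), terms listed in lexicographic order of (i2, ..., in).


[[[[s1, s3], s5], s2], s4] - [[[[s1, s3], s5], s4], s2] - [[[[s1, s5], s3], s2], s4] + [[[[s1, s5], s3], s4], s2]


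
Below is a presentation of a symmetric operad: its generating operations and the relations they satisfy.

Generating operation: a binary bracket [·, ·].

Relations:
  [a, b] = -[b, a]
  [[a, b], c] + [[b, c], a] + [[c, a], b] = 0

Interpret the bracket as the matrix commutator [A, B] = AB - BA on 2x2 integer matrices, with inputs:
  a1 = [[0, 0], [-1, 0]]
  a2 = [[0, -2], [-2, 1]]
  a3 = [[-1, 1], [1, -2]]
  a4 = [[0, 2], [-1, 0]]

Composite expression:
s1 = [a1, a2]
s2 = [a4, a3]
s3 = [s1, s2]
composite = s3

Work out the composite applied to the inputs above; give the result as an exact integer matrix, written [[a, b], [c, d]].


[[2, 8], [2, -2]]


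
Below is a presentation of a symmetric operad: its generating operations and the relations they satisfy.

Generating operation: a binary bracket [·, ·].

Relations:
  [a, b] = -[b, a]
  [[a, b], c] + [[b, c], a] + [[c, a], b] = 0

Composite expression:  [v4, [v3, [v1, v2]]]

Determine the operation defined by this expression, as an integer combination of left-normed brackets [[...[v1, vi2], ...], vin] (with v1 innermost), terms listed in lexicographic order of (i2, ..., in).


[[[v1, v2], v3], v4]

Skip Jacobi rewriting: expand, keep v1-initial words, read off terms.
Composite bracket: [v4, [v3, [v1, v2]]]
Applying ab - ba throughout gives 8 signed words (2^3 = 8).
Only words starting with v1 matter:
  v1v2v3v4 appears with sign +1, giving the term +[[[v1, v2], v3], v4]


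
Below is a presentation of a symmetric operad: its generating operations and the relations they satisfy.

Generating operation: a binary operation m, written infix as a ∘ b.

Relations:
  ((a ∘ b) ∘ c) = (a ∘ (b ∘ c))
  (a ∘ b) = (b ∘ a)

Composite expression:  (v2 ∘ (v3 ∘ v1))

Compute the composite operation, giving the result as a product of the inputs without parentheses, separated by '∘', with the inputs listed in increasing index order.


Any arrangement under m is one operation, so sort the v-inputs.
(v3 ∘ v1) spells out as v3 ∘ v1
(v2 ∘ (v3 ∘ v1)) spells out as v2 ∘ v3 ∘ v1
sorting the factors by input index: v1 ∘ v2 ∘ v3

v1 ∘ v2 ∘ v3


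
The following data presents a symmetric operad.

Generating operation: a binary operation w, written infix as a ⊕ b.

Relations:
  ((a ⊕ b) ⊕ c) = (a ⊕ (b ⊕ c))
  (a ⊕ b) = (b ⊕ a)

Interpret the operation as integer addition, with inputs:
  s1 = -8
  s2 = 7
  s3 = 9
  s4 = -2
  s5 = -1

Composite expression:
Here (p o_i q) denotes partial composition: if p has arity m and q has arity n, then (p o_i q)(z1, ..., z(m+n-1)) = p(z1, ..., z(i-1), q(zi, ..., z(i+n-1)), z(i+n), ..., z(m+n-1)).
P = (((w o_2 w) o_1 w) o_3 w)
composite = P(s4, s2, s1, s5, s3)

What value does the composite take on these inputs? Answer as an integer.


5


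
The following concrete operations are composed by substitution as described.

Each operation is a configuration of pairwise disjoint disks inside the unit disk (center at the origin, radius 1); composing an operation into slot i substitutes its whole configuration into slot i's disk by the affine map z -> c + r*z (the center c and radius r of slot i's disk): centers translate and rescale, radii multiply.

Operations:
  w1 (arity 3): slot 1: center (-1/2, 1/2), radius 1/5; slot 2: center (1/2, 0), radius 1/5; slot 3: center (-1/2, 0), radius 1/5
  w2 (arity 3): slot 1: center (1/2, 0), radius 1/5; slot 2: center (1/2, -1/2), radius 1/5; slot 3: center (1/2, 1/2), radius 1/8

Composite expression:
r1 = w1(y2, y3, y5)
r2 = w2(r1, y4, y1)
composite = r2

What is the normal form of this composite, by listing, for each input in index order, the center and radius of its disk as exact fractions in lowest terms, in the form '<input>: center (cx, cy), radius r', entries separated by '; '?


Each y-disk chains the slot maps above it in w2; radii multiply.
for y2, the 2-step affine chain lands on center (2/5, 1/10), radius 1/25
for y3, the 2-step affine chain lands on center (3/5, 0), radius 1/25
for y5, the 2-step affine chain lands on center (2/5, 0), radius 1/25
for y4, the 1-step affine chain lands on center (1/2, -1/2), radius 1/5
for y1, the 1-step affine chain lands on center (1/2, 1/2), radius 1/8

y1: center (1/2, 1/2), radius 1/8; y2: center (2/5, 1/10), radius 1/25; y3: center (3/5, 0), radius 1/25; y4: center (1/2, -1/2), radius 1/5; y5: center (2/5, 0), radius 1/25


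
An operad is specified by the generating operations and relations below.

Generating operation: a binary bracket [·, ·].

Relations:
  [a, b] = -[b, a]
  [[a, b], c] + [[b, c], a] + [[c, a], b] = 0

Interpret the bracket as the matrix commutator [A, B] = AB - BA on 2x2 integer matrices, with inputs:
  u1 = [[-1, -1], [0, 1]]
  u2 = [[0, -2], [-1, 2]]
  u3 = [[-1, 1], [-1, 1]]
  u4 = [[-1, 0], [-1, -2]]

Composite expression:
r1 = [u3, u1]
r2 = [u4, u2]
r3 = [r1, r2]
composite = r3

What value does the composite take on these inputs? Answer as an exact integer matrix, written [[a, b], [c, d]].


[[16, 20], [-2, -16]]


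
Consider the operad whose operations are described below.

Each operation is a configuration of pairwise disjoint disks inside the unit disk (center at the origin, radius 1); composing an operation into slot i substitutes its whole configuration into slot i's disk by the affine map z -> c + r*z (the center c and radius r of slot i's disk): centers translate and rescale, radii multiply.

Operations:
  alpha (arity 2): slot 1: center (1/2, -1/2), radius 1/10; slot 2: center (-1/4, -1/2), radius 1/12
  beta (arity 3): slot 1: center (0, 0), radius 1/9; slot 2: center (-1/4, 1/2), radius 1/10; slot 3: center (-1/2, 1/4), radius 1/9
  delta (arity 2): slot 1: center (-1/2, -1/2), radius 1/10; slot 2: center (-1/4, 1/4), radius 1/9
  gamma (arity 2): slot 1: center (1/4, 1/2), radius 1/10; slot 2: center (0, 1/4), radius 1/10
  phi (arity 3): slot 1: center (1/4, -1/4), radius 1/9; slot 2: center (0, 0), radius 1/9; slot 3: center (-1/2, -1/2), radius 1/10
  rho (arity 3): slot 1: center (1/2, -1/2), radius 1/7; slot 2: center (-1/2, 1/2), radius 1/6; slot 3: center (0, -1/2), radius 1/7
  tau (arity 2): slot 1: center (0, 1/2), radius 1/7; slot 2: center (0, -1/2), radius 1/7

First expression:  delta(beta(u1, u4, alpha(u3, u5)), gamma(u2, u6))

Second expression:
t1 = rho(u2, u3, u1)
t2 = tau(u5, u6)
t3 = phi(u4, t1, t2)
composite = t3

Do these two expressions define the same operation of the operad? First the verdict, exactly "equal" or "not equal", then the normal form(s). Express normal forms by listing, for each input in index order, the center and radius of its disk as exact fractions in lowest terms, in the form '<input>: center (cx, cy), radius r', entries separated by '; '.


The first expression, normalized: u1: center (-1/2, -1/2), radius 1/90; u2: center (-2/9, 11/36), radius 1/90; u3: center (-49/90, -173/360), radius 1/900; u4: center (-21/40, -9/20), radius 1/100; u5: center (-199/360, -173/360), radius 1/1080; u6: center (-1/4, 5/18), radius 1/90
The second expression, normalized: u1: center (0, -1/18), radius 1/63; u2: center (1/18, -1/18), radius 1/63; u3: center (-1/18, 1/18), radius 1/54; u4: center (1/4, -1/4), radius 1/9; u5: center (-1/2, -9/20), radius 1/70; u6: center (-1/2, -11/20), radius 1/70
The forms do not match — not equal.

not equal — first u1: center (-1/2, -1/2), radius 1/90; u2: center (-2/9, 11/36), radius 1/90; u3: center (-49/90, -173/360), radius 1/900; u4: center (-21/40, -9/20), radius 1/100; u5: center (-199/360, -173/360), radius 1/1080; u6: center (-1/4, 5/18), radius 1/90, second u1: center (0, -1/18), radius 1/63; u2: center (1/18, -1/18), radius 1/63; u3: center (-1/18, 1/18), radius 1/54; u4: center (1/4, -1/4), radius 1/9; u5: center (-1/2, -9/20), radius 1/70; u6: center (-1/2, -11/20), radius 1/70


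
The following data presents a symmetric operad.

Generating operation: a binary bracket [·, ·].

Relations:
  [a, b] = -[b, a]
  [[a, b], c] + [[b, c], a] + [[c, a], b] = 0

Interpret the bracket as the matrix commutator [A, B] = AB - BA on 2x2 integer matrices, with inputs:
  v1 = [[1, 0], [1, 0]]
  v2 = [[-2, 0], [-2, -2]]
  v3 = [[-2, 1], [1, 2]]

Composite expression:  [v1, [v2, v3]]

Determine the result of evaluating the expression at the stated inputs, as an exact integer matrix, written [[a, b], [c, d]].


[v2, v3] = [[2, 0], [8, -2]]
[v1, [v2, v3]] = [[0, 0], [-4, 0]]

[[0, 0], [-4, 0]]


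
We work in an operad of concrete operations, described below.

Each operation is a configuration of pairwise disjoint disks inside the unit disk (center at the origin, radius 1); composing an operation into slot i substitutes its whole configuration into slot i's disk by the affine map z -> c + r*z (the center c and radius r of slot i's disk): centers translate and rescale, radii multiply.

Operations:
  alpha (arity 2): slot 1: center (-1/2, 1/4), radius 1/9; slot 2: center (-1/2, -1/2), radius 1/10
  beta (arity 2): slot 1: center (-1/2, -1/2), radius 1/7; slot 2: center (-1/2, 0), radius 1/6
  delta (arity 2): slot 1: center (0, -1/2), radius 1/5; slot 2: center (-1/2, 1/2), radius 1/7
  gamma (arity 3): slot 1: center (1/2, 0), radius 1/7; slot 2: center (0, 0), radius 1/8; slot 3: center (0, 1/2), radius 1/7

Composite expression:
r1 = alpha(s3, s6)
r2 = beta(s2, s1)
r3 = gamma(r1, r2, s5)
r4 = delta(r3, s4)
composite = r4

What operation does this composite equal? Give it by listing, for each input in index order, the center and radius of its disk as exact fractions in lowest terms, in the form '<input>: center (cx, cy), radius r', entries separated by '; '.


s1: center (-1/80, -1/2), radius 1/240; s2: center (-1/80, -41/80), radius 1/280; s3: center (3/35, -69/140), radius 1/315; s4: center (-1/2, 1/2), radius 1/7; s5: center (0, -2/5), radius 1/35; s6: center (3/35, -18/35), radius 1/350

Only the slot chain above each s matters under delta; compose those maps.
input s3: composing its 3 substitution steps yields center (3/35, -69/140), radius 1/315
input s6: composing its 3 substitution steps yields center (3/35, -18/35), radius 1/350
input s2: composing its 3 substitution steps yields center (-1/80, -41/80), radius 1/280
input s1: composing its 3 substitution steps yields center (-1/80, -1/2), radius 1/240
input s5: composing its 2 substitution steps yields center (0, -2/5), radius 1/35
input s4: composing its 1 substitution step yields center (-1/2, 1/2), radius 1/7


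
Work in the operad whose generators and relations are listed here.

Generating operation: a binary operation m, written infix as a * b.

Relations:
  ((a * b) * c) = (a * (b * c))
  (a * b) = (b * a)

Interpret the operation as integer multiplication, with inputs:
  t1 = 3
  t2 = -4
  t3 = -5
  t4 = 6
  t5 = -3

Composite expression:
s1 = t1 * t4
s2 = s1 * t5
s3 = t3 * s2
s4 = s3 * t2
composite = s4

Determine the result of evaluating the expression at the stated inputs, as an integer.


(t1 * t4) = 18
((t1 * t4) * t5) = -54
(t3 * ((t1 * t4) * t5)) = 270
((t3 * ((t1 * t4) * t5)) * t2) = -1080

-1080


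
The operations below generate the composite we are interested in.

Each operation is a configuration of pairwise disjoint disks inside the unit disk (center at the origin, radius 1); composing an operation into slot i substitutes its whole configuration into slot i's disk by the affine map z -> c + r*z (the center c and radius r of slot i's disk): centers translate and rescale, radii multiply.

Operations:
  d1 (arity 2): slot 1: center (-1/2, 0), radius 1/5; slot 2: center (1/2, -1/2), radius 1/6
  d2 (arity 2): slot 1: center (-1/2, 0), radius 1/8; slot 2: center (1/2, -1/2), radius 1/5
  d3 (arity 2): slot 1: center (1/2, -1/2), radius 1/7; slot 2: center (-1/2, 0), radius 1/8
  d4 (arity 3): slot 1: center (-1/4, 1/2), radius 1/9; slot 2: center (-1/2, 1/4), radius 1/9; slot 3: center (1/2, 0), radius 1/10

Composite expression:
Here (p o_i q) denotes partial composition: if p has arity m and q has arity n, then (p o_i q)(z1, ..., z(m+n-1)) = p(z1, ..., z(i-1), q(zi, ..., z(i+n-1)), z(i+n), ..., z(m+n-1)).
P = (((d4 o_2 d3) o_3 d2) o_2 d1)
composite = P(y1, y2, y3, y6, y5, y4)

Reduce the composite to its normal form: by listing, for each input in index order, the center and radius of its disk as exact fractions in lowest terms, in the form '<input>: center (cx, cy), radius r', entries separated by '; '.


Follow each y-input down from d4: c' goes to c + r*c', radius to r*r'.
input y1: applying the 1 nested substitution gives center (-1/4, 1/2), radius 1/9
input y2: applying the 3 nested substitutions gives center (-19/42, 7/36), radius 1/315
input y3: applying the 3 nested substitutions gives center (-55/126, 47/252), radius 1/378
input y6: applying the 3 nested substitutions gives center (-9/16, 1/4), radius 1/576
input y5: applying the 3 nested substitutions gives center (-79/144, 35/144), radius 1/360
input y4: applying the 1 nested substitution gives center (1/2, 0), radius 1/10

y1: center (-1/4, 1/2), radius 1/9; y2: center (-19/42, 7/36), radius 1/315; y3: center (-55/126, 47/252), radius 1/378; y4: center (1/2, 0), radius 1/10; y5: center (-79/144, 35/144), radius 1/360; y6: center (-9/16, 1/4), radius 1/576


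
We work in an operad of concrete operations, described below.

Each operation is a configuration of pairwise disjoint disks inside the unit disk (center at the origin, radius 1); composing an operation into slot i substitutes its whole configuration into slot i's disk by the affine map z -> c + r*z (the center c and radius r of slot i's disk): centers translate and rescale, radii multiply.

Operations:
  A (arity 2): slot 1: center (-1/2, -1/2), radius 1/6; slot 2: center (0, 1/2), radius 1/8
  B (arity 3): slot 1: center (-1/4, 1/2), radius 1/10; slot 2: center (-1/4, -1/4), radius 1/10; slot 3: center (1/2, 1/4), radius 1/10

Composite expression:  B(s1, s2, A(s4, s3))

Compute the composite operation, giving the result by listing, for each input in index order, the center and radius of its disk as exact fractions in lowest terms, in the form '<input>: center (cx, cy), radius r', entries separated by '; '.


s1: center (-1/4, 1/2), radius 1/10; s2: center (-1/4, -1/4), radius 1/10; s3: center (1/2, 3/10), radius 1/80; s4: center (9/20, 1/5), radius 1/60

Follow each s-input down from B: c' goes to c + r*c', radius to r*r'.
for s1, the 1-step affine chain lands on center (-1/4, 1/2), radius 1/10
for s2, the 1-step affine chain lands on center (-1/4, -1/4), radius 1/10
for s4, the 2-step affine chain lands on center (9/20, 1/5), radius 1/60
for s3, the 2-step affine chain lands on center (1/2, 3/10), radius 1/80


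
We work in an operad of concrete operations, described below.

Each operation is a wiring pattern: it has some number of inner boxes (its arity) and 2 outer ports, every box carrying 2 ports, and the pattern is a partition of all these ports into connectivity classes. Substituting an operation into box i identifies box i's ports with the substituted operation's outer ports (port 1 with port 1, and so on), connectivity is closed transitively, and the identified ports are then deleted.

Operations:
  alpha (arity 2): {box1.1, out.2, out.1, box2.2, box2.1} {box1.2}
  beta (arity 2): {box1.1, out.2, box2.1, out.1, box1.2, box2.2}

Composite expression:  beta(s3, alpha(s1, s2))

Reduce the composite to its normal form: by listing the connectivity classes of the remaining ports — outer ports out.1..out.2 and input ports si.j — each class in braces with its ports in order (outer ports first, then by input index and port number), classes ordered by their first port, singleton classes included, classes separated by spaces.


{out.1, out.2, s1.1, s2.1, s2.2, s3.1, s3.2} {s1.2}

Reachability decides: close wires over beta-identified ports.
through alpha, on inputs (s1, s2): {out.1, out.2, s1.1, s2.1, s2.2} {s1.2} (out.j = stage outer ports)
through beta, on inputs (s3, s1, s2): {out.1, out.2, s1.1, s2.1, s2.2, s3.1, s3.2} {s1.2} (out.j = stage outer ports)


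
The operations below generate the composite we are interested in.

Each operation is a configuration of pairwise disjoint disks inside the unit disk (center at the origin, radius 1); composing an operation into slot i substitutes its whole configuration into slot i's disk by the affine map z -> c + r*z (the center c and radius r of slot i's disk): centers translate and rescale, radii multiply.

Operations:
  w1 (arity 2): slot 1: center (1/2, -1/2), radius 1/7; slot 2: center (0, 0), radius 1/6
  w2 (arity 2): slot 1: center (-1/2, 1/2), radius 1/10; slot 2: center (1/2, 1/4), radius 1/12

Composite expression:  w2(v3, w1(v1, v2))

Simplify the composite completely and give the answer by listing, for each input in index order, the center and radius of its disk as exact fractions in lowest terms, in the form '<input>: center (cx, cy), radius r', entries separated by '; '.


v1: center (13/24, 5/24), radius 1/84; v2: center (1/2, 1/4), radius 1/72; v3: center (-1/2, 1/2), radius 1/10

Each v-disk chains the slot maps above it in w2; radii multiply.
input v3: composing its 1 substitution step yields center (-1/2, 1/2), radius 1/10
input v1: composing its 2 substitution steps yields center (13/24, 5/24), radius 1/84
input v2: composing its 2 substitution steps yields center (1/2, 1/4), radius 1/72


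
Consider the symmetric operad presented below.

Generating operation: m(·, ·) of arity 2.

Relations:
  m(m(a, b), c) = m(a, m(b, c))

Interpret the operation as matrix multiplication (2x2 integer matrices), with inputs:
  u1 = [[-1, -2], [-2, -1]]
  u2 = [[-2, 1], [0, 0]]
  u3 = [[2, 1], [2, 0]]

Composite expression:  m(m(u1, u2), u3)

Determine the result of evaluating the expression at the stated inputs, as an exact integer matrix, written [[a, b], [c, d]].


[[2, 2], [4, 4]]

m(u1, u2) = [[2, -1], [4, -2]]
m(m(u1, u2), u3) = [[2, 2], [4, 4]]


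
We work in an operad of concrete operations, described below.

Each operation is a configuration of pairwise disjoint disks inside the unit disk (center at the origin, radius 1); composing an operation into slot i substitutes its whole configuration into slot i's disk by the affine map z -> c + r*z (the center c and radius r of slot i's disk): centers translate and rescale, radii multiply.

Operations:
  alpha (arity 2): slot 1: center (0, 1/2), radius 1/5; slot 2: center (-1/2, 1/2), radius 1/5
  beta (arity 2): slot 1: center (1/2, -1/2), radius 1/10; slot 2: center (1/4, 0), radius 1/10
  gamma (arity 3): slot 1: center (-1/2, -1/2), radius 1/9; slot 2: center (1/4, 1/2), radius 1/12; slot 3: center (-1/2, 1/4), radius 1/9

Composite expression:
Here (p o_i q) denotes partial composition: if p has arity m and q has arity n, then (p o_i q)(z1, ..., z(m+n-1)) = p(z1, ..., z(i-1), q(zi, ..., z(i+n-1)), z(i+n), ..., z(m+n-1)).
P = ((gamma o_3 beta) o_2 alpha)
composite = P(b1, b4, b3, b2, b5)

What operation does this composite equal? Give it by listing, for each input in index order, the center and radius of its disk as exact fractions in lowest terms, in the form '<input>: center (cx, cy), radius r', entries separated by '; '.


Nesting under gamma composes maps z -> c + r*z down each b-path.
b1 passes through 1 substitution, ending at center (-1/2, -1/2), radius 1/9
b4 passes through 2 substitutions, ending at center (1/4, 13/24), radius 1/60
b3 passes through 2 substitutions, ending at center (5/24, 13/24), radius 1/60
b2 passes through 2 substitutions, ending at center (-4/9, 7/36), radius 1/90
b5 passes through 2 substitutions, ending at center (-17/36, 1/4), radius 1/90

b1: center (-1/2, -1/2), radius 1/9; b2: center (-4/9, 7/36), radius 1/90; b3: center (5/24, 13/24), radius 1/60; b4: center (1/4, 13/24), radius 1/60; b5: center (-17/36, 1/4), radius 1/90


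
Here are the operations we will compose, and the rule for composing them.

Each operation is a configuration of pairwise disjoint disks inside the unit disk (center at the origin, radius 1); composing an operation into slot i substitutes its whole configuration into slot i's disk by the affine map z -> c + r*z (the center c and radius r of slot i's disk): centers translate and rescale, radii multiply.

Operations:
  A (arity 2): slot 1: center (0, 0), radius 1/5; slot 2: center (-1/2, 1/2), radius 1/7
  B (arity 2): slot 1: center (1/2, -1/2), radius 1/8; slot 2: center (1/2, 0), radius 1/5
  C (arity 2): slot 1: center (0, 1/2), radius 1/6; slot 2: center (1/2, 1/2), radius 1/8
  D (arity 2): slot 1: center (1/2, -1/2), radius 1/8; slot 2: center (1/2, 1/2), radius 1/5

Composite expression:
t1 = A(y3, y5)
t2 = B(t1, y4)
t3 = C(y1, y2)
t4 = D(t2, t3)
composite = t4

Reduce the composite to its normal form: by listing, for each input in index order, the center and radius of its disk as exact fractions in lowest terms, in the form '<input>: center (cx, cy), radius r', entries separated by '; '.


y1: center (1/2, 3/5), radius 1/30; y2: center (3/5, 3/5), radius 1/40; y3: center (9/16, -9/16), radius 1/320; y4: center (9/16, -1/2), radius 1/40; y5: center (71/128, -71/128), radius 1/448

Nesting under D composes maps z -> c + r*z down each y-path.
y3: after 3 affine steps, its disk has center (9/16, -9/16), radius 1/320
y5: after 3 affine steps, its disk has center (71/128, -71/128), radius 1/448
y4: after 2 affine steps, its disk has center (9/16, -1/2), radius 1/40
y1: after 2 affine steps, its disk has center (1/2, 3/5), radius 1/30
y2: after 2 affine steps, its disk has center (3/5, 3/5), radius 1/40


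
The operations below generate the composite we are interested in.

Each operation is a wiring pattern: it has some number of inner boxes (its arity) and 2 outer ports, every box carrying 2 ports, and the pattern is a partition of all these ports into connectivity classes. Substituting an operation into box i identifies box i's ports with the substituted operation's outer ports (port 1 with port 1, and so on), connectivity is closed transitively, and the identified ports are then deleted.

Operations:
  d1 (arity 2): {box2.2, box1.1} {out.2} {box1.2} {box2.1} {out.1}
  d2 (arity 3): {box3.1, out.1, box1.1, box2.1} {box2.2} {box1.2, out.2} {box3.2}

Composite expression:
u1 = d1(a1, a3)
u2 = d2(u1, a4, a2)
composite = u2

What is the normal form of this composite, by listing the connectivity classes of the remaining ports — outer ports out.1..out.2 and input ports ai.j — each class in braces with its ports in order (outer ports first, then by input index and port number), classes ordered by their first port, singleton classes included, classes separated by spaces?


{out.1, a2.1, a4.1} {out.2} {a1.1, a3.2} {a1.2} {a2.2} {a3.1} {a4.2}

Substituting into d2 glues patterns; closure does the rest.
composing d1 on (a1, a3), with out.j its own outer ports: {out.1} {out.2} {a1.1, a3.2} {a1.2} {a3.1}
composing d2 on (a1, a3, a4, a2), with out.j its own outer ports: {out.1, a2.1, a4.1} {out.2} {a1.1, a3.2} {a1.2} {a2.2} {a3.1} {a4.2}


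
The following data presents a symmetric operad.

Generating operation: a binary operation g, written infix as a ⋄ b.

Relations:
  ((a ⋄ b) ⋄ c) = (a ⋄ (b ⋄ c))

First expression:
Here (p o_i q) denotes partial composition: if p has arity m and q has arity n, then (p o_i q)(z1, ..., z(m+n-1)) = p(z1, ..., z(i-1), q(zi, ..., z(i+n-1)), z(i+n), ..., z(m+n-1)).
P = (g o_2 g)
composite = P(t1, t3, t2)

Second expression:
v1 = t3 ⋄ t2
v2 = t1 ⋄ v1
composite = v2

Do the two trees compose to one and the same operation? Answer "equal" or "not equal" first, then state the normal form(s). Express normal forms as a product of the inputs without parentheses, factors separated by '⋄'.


The first expression, normalized: t1 ⋄ t3 ⋄ t2
The second expression, normalized: t1 ⋄ t3 ⋄ t2
Identical normal forms: equal.

equal — both sides give t1 ⋄ t3 ⋄ t2


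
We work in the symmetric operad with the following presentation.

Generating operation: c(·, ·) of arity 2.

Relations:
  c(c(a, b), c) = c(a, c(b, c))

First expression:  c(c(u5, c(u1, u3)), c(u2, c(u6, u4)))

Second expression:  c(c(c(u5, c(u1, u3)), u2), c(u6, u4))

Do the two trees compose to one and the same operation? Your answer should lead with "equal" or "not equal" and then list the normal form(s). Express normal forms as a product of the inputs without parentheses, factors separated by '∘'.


equal — both sides give u5 ∘ u1 ∘ u3 ∘ u2 ∘ u6 ∘ u4

In normal form, the first expression is u5 ∘ u1 ∘ u3 ∘ u2 ∘ u6 ∘ u4
In normal form, the second expression is u5 ∘ u1 ∘ u3 ∘ u2 ∘ u6 ∘ u4
Identical normal forms: equal.


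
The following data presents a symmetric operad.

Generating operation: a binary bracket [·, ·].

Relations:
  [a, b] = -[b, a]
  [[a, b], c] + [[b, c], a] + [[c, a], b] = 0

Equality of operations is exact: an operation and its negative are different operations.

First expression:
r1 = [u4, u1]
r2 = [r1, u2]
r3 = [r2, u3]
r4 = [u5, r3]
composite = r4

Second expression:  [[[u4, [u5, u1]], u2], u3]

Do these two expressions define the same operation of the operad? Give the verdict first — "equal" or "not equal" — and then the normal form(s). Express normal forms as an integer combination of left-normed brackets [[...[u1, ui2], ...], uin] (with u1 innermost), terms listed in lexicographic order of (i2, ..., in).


The first expression reduces to [[[[u1, u4], u2], u3], u5]
The second expression reduces to [[[[u1, u5], u4], u2], u3]
No match — not equal.

not equal; first: [[[[u1, u4], u2], u3], u5]; second: [[[[u1, u5], u4], u2], u3]


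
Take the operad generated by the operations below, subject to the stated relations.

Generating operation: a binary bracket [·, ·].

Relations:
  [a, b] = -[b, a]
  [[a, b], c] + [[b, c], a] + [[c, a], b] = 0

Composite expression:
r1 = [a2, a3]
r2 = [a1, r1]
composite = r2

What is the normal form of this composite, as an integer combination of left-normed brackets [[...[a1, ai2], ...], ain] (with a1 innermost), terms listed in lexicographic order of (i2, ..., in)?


[[a1, a2], a3] - [[a1, a3], a2]

Antisymmetry and Jacobi reduce to a1-anchored left-normed brackets.
Composite bracket: [a1, [a2, a3]]
Expanding via [a, b] = ab - ba: 4 signed words (2^2 = 4).
The a1-initial words carry the normal form:
  from a1a2a3, sign +1: term +[[a1, a2], a3]
  from a1a3a2, sign -1: term -[[a1, a3], a2]


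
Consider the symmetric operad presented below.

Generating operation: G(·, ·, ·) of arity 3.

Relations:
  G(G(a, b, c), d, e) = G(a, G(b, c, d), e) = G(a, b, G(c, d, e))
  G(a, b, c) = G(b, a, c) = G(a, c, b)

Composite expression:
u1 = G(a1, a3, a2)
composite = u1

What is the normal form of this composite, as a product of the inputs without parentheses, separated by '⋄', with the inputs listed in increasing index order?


Shape and order are irrelevant to G; the a-input set decides.
G(a1, a3, a2) unparenthesizes to a1 ⋄ a3 ⋄ a2
reordering the factors by index: a1 ⋄ a2 ⋄ a3

a1 ⋄ a2 ⋄ a3


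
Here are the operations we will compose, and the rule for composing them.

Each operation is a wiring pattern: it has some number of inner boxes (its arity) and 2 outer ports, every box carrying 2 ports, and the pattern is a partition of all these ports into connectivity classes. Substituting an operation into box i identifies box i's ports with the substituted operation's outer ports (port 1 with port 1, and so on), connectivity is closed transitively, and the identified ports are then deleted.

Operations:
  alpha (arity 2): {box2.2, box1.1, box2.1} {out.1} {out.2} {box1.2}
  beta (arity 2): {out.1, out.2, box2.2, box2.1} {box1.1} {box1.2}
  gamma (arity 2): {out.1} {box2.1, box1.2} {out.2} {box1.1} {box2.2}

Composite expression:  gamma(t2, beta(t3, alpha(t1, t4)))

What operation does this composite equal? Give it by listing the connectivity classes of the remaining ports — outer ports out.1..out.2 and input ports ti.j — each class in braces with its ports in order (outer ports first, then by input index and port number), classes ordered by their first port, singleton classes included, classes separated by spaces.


{out.1} {out.2} {t1.1, t4.1, t4.2} {t1.2} {t2.1} {t2.2} {t3.1} {t3.2}

After gluing at gamma, chains via deleted ports link the t-ports.
through alpha, on inputs (t1, t4): {out.1} {out.2} {t1.1, t4.1, t4.2} {t1.2} (out.j = stage outer ports)
through beta, on inputs (t3, t1, t4): {out.1, out.2} {t1.1, t4.1, t4.2} {t1.2} {t3.1} {t3.2} (out.j = stage outer ports)
through gamma, on inputs (t2, t3, t1, t4): {out.1} {out.2} {t1.1, t4.1, t4.2} {t1.2} {t2.1} {t2.2} {t3.1} {t3.2} (out.j = stage outer ports)


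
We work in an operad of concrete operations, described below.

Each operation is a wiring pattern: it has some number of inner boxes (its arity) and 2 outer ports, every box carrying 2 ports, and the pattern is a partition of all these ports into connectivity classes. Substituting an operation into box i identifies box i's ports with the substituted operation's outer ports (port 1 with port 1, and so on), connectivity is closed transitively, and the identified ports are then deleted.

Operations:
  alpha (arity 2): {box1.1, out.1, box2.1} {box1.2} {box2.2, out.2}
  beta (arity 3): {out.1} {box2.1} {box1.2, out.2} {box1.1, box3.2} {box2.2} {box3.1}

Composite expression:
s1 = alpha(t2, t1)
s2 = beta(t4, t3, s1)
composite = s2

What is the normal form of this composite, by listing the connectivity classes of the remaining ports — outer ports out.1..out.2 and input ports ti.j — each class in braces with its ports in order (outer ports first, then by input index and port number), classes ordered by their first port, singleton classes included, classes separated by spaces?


Treat the ports identified at beta as solder joints: merge, then drop.
through alpha, on inputs (t2, t1): {out.1, t1.1, t2.1} {out.2, t1.2} {t2.2} (out.j = stage outer ports)
through beta, on inputs (t4, t3, t2, t1): {out.1} {out.2, t4.2} {t1.1, t2.1} {t1.2, t4.1} {t2.2} {t3.1} {t3.2} (out.j = stage outer ports)

{out.1} {out.2, t4.2} {t1.1, t2.1} {t1.2, t4.1} {t2.2} {t3.1} {t3.2}


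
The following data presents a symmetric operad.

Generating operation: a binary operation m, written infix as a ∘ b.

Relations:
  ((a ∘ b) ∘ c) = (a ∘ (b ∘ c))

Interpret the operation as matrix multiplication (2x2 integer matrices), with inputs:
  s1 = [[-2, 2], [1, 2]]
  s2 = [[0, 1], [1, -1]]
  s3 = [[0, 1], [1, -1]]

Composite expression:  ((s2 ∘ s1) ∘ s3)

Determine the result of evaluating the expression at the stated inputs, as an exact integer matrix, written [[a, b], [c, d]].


[[2, -1], [0, -3]]

(s2 ∘ s1) = [[1, 2], [-3, 0]]
((s2 ∘ s1) ∘ s3) = [[2, -1], [0, -3]]


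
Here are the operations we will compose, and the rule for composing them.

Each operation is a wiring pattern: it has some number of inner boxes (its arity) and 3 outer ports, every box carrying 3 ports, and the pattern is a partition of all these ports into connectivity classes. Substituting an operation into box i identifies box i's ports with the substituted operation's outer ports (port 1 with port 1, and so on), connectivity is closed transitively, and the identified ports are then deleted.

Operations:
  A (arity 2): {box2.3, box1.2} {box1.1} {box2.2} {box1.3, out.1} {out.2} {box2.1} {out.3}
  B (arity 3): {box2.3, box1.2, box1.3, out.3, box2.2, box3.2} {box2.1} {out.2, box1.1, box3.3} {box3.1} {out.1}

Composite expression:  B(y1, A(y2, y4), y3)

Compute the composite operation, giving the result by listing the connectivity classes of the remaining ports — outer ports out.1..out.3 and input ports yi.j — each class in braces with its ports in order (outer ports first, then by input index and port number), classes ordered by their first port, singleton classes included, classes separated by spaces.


{out.1} {out.2, y1.1, y3.3} {out.3, y1.2, y1.3, y3.2} {y2.1} {y2.2, y4.3} {y2.3} {y3.1} {y4.1} {y4.2}

Two ports join when wires chain via B-identified ports.
the subtree at A composes to {out.1, y2.3} {out.2} {out.3} {y2.1} {y2.2, y4.3} {y4.1} {y4.2} on (y2, y4); out.j = own outer ports
the subtree at B composes to {out.1} {out.2, y1.1, y3.3} {out.3, y1.2, y1.3, y3.2} {y2.1} {y2.2, y4.3} {y2.3} {y3.1} {y4.1} {y4.2} on (y1, y2, y4, y3); out.j = own outer ports


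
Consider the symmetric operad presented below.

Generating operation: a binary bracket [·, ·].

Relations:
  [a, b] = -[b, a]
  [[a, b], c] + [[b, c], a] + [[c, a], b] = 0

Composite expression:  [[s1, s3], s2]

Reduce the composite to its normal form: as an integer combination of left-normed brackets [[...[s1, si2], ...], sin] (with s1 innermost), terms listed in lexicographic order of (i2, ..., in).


A multilinear Lie element is pinned by s1-initial words (s1 innermost).
Composite bracket: [[s1, s3], s2]
Under [a, b] = ab - ba we get 4 signed associative words (2^2 = 4).
Collect the words opening with s1:
  from s1s3s2, sign +1: term +[[s1, s3], s2]

[[s1, s3], s2]


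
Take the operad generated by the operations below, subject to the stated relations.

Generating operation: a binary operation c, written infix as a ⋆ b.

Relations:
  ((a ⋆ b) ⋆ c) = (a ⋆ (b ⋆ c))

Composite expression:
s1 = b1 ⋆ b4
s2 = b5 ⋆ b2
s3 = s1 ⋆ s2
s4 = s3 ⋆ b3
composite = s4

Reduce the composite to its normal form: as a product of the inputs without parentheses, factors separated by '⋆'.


b1 ⋆ b4 ⋆ b5 ⋆ b2 ⋆ b3


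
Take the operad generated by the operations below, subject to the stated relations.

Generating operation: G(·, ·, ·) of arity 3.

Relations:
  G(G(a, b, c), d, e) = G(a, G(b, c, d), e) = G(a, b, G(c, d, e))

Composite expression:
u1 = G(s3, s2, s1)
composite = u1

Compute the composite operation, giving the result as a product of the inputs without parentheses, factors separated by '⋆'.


s3 ⋆ s2 ⋆ s1

Key point: G is associative — brackets drop, the s-order remains.
G(s3, s2, s1) flattens to s3 ⋆ s2 ⋆ s1


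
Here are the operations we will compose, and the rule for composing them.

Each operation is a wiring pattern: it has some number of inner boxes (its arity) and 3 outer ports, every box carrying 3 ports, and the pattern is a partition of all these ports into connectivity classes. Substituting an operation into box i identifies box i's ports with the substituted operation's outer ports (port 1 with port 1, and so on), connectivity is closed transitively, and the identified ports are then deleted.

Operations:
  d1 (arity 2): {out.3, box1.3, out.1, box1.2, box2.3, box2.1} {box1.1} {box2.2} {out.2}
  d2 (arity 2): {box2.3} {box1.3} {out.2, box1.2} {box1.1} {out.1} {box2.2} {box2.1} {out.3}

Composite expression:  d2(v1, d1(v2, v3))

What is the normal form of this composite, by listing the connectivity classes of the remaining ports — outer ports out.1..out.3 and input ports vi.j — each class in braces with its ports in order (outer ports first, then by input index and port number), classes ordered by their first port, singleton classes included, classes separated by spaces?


{out.1} {out.2, v1.2} {out.3} {v1.1} {v1.3} {v2.1} {v2.2, v2.3, v3.1, v3.3} {v3.2}

Connectivity passes through glued d2-boundaries; trace each wire chain.
after d1, the pattern on (v2, v3) reads {out.1, out.3, v2.2, v2.3, v3.1, v3.3} {out.2} {v2.1} {v3.2} (out.j = its outer ports)
after d2, the pattern on (v1, v2, v3) reads {out.1} {out.2, v1.2} {out.3} {v1.1} {v1.3} {v2.1} {v2.2, v2.3, v3.1, v3.3} {v3.2} (out.j = its outer ports)
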